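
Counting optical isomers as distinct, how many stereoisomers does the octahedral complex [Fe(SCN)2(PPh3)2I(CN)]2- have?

In an octahedral complex each vertex has one trans partner and four cis neighbours.
There are 6 geometric isomers: SCN trans, PPh3 trans; SCN cis, PPh3 cis (3 arrangements, 2 chiral); SCN trans, PPh3 cis; SCN cis, PPh3 trans.
Of these, 2 lack any improper symmetry element and so occur as enantiomeric pairs, giving 6 + 2 = 8 stereoisomers in total.

8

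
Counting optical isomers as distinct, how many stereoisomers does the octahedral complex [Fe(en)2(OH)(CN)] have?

The six octahedral sites form three mutually perpendicular trans pairs.
Each en is bidentate and must span two cis positions.
Working through the distinct placements yields 2 geometric isomers: OH and CN mutually trans; OH and CN mutually cis (chiral).
One of these lacks any improper symmetry element and so occurs as an enantiomeric pair, giving 2 + 1 = 3 stereoisomers in total.

3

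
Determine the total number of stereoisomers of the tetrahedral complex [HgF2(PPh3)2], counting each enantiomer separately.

1

Only one geometric arrangement is possible.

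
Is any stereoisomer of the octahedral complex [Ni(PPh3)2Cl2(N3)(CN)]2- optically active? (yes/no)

In an octahedral complex each vertex has one trans partner and four cis neighbours.
The distinct arrangements are (6 in all): PPh3 trans, Cl cis; PPh3 cis, Cl cis (3 arrangements, 2 chiral); PPh3 trans, Cl trans; PPh3 cis, Cl trans.
Of these, 2 lack any improper symmetry element and so occur as enantiomeric pairs, giving 6 + 2 = 8 stereoisomers in total.

yes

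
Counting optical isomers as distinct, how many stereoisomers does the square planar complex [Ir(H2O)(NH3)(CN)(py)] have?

3

In a square planar complex each vertex has one trans partner and two cis neighbours.
The distinct arrangements are (3 in all): (CN/NH3 trans, H2O/py trans); (CN/py trans, H2O/NH3 trans); (CN/H2O trans, NH3/py trans).
Each arrangement has an internal mirror plane or centre of symmetry, so none is chiral.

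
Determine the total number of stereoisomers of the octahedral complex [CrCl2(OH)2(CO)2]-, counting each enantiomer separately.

6

There are 5 geometric isomers: Cl trans, OH trans, CO trans; Cl cis, OH cis, CO trans; Cl cis, OH trans, CO cis; Cl cis, OH cis, CO cis (chiral); Cl trans, OH cis, CO cis.
One of these lacks any improper symmetry element and so occurs as an enantiomeric pair, giving 5 + 1 = 6 stereoisomers in total.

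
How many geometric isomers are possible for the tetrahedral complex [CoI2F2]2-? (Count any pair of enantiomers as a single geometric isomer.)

All four vertices of a tetrahedron are equivalent and mutually adjacent, so cis/trans isomerism cannot arise.
Only one geometric arrangement is possible.

1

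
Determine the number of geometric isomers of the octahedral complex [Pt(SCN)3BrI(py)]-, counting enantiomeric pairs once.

4

There are 4 geometric isomers: SCN mer (3 arrangements); SCN fac (chiral).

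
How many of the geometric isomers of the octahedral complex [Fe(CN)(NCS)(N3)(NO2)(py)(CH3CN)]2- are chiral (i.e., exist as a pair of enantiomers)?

In an octahedral complex each vertex has one trans partner and four cis neighbours.
Placing the ligands in turn and identifying arrangements related by rotation or reflection leaves 15 distinct geometric isomers.
Of these, 15 lack any improper symmetry element and so occur as enantiomeric pairs, giving 15 + 15 = 30 stereoisomers in total.

15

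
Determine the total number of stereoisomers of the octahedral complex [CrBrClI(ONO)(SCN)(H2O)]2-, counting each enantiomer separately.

An octahedron has six vertices in three trans pairs; every non-trans pair is cis.
Placing the ligands in turn and identifying arrangements related by rotation or reflection leaves 15 distinct geometric isomers.
Of these, 15 lack any improper symmetry element and so occur as enantiomeric pairs, giving 15 + 15 = 30 stereoisomers in total.

30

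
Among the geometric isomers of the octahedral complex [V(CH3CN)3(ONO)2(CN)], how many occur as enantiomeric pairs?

The distinct arrangements are (3 in all): CH3CN mer, ONO trans; CH3CN mer, ONO cis; CH3CN fac, ONO cis.
Each arrangement has an internal mirror plane or centre of symmetry, so none is chiral.

0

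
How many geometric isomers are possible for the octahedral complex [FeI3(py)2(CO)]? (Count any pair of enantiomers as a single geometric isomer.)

In an octahedral complex each vertex has one trans partner and four cis neighbours.
There are 3 geometric isomers: I mer, py trans; I fac, py cis; I mer, py cis.

3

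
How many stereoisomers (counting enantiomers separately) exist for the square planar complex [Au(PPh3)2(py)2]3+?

A square has two trans pairs of vertices; adjacent vertices are cis.
There are 2 geometric isomers: PPh3 cis; PPh3 trans.
Each arrangement has an internal mirror plane or centre of symmetry, so none is chiral.

2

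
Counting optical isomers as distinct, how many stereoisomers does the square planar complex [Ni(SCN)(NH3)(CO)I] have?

3

A square has two trans pairs of vertices; adjacent vertices are cis.
Working through the distinct placements yields 3 geometric isomers: (CO/NH3 trans, I/SCN trans); (CO/SCN trans, I/NH3 trans); (CO/I trans, NH3/SCN trans).
Each arrangement has an internal mirror plane or centre of symmetry, so none is chiral.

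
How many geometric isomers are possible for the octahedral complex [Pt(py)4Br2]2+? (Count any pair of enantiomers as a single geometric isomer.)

An octahedron has six vertices in three trans pairs; every non-trans pair is cis.
The distinct arrangements are (2 in all): Br trans; Br cis.

2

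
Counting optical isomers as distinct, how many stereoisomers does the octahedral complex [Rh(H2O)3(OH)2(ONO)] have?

3

The distinct arrangements are (3 in all): H2O mer, OH cis; H2O mer, OH trans; H2O fac, OH cis.
Each arrangement has an internal mirror plane or centre of symmetry, so none is chiral.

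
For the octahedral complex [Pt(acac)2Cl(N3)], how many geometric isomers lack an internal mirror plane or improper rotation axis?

1

Each acac is bidentate and must span two cis positions.
There are 2 geometric isomers: Cl and N3 mutually trans; Cl and N3 mutually cis (chiral).
One of these lacks any improper symmetry element and so occurs as an enantiomeric pair, giving 2 + 1 = 3 stereoisomers in total.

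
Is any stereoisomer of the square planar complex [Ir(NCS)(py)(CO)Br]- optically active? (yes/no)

no

In a square planar complex each vertex has one trans partner and two cis neighbours.
Systematic placement gives 3 geometric isomers: (Br/NCS trans, CO/py trans); (Br/py trans, CO/NCS trans); (Br/CO trans, NCS/py trans).
Each arrangement has an internal mirror plane or centre of symmetry, so none is chiral.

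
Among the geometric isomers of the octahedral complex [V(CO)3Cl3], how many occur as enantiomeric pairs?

0

Working through the distinct placements yields 2 geometric isomers: CO mer; CO fac.
Each arrangement has an internal mirror plane or centre of symmetry, so none is chiral.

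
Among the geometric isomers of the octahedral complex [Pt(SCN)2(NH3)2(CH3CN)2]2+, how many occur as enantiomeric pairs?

1

An octahedron has six vertices in three trans pairs; every non-trans pair is cis.
There are 5 geometric isomers: SCN trans, NH3 trans, CH3CN trans; SCN cis, NH3 cis, CH3CN trans; SCN trans, NH3 cis, CH3CN cis; SCN cis, NH3 cis, CH3CN cis (chiral); SCN cis, NH3 trans, CH3CN cis.
One of these lacks any improper symmetry element and so occurs as an enantiomeric pair, giving 5 + 1 = 6 stereoisomers in total.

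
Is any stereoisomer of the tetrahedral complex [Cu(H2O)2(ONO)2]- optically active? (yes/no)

no

Only one geometric arrangement is possible.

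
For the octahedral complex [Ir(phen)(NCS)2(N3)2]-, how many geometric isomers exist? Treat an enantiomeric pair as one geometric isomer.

3

In an octahedral complex each vertex has one trans partner and four cis neighbours.
Each phen is bidentate and must span two cis positions.
Working through the distinct placements yields 3 geometric isomers: NCS cis, N3 trans; NCS cis, N3 cis (chiral); NCS trans, N3 cis.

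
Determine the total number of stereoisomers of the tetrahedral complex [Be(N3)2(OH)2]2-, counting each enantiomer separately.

1

Only one geometric arrangement is possible.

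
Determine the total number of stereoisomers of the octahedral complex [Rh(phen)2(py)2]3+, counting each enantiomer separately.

3

An octahedron has six vertices in three trans pairs; every non-trans pair is cis.
Each phen is bidentate and must span two cis positions.
There are 2 geometric isomers: py trans; py cis (chiral).
One of these lacks any improper symmetry element and so occurs as an enantiomeric pair, giving 2 + 1 = 3 stereoisomers in total.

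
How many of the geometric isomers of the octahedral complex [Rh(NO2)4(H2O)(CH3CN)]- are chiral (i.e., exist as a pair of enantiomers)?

The six octahedral sites form three mutually perpendicular trans pairs.
Working through the distinct placements yields 2 geometric isomers: H2O and CH3CN mutually trans; H2O and CH3CN mutually cis.
Each arrangement has an internal mirror plane or centre of symmetry, so none is chiral.

0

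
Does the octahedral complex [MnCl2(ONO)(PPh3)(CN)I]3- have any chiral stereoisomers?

An octahedron has six vertices in three trans pairs; every non-trans pair is cis.
Systematic enumeration (placing each ligand type in turn and discarding arrangements equivalent by rotation or reflection) gives 9 geometric isomers.
Of these, 6 lack any improper symmetry element and so occur as enantiomeric pairs, giving 9 + 6 = 15 stereoisomers in total.

yes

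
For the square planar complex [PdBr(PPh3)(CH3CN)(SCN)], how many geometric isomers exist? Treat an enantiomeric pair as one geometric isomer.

3

In a square planar complex each vertex has one trans partner and two cis neighbours.
There are 3 geometric isomers: (Br/PPh3 trans, CH3CN/SCN trans); (Br/SCN trans, CH3CN/PPh3 trans); (Br/CH3CN trans, PPh3/SCN trans).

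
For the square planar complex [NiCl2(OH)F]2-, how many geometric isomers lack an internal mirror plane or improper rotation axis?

0

In a square planar complex each vertex has one trans partner and two cis neighbours.
Working through the distinct placements yields 2 geometric isomers: Cl cis; Cl trans.
Each arrangement has an internal mirror plane or centre of symmetry, so none is chiral.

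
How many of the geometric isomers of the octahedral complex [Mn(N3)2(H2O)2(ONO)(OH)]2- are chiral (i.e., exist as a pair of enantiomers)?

The six octahedral sites form three mutually perpendicular trans pairs.
Systematic placement gives 6 geometric isomers: N3 trans, H2O trans; N3 cis, H2O trans; N3 cis, H2O cis (3 arrangements, 2 chiral); N3 trans, H2O cis.
Of these, 2 lack any improper symmetry element and so occur as enantiomeric pairs, giving 6 + 2 = 8 stereoisomers in total.

2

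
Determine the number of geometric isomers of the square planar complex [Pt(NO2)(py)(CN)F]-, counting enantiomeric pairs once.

3

A square has two trans pairs of vertices; adjacent vertices are cis.
Systematic placement gives 3 geometric isomers: (CN/NO2 trans, F/py trans); (CN/py trans, F/NO2 trans); (CN/F trans, NO2/py trans).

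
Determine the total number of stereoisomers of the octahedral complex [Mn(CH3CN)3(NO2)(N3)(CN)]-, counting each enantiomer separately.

An octahedron has six vertices in three trans pairs; every non-trans pair is cis.
There are 4 geometric isomers: CH3CN mer (3 arrangements); CH3CN fac (chiral).
One of these lacks any improper symmetry element and so occurs as an enantiomeric pair, giving 4 + 1 = 5 stereoisomers in total.

5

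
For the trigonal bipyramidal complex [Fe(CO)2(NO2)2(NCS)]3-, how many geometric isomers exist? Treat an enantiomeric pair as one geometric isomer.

5

In a trigonal bipyramid the two axial positions differ from the three equatorial ones.
Exhaustive case analysis gives 5 geometric isomers.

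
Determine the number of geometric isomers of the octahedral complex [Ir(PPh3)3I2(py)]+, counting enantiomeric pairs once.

3

The six octahedral sites form three mutually perpendicular trans pairs.
There are 3 geometric isomers: PPh3 mer, I trans; PPh3 fac, I cis; PPh3 mer, I cis.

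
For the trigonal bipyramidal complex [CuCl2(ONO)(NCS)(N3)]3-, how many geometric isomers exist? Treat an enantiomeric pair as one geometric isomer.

A trigonal bipyramid has two axial and three equatorial sites, which are chemically inequivalent.
Exhaustive case analysis gives 7 geometric isomers.

7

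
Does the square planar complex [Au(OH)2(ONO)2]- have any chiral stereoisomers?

no

The distinct arrangements are (2 in all): OH cis; OH trans.
Each arrangement has an internal mirror plane or centre of symmetry, so none is chiral.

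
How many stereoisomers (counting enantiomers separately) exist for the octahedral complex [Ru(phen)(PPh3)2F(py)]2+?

An octahedron has six vertices in three trans pairs; every non-trans pair is cis.
Each phen is bidentate and must span two cis positions.
There are 4 geometric isomers: PPh3 cis (3 arrangements, 2 chiral); PPh3 trans.
Of these, 2 lack any improper symmetry element and so occur as enantiomeric pairs, giving 4 + 2 = 6 stereoisomers in total.

6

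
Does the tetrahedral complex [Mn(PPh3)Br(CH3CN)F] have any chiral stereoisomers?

All four vertices of a tetrahedron are equivalent and mutually adjacent, so cis/trans isomerism cannot arise.
Only one geometric arrangement is possible; it has no improper symmetry element, so it exists as a pair of enantiomers (2 stereoisomers).

yes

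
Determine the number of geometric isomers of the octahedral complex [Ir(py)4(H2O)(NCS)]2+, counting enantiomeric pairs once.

2

The six octahedral sites form three mutually perpendicular trans pairs.
There are 2 geometric isomers: H2O and NCS mutually trans; H2O and NCS mutually cis.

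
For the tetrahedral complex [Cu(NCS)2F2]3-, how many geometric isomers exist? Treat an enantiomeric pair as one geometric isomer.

All four vertices of a tetrahedron are equivalent and mutually adjacent, so cis/trans isomerism cannot arise.
Only one geometric arrangement is possible.

1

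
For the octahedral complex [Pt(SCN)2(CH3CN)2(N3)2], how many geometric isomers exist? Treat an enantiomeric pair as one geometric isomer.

In an octahedral complex each vertex has one trans partner and four cis neighbours.
Systematic placement gives 5 geometric isomers: SCN trans, CH3CN trans, N3 trans; SCN cis, CH3CN trans, N3 cis; SCN trans, CH3CN cis, N3 cis; SCN cis, CH3CN cis, N3 cis (chiral); SCN cis, CH3CN cis, N3 trans.

5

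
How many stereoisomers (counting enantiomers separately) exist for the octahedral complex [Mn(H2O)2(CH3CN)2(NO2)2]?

The six octahedral sites form three mutually perpendicular trans pairs.
There are 5 geometric isomers: H2O trans, CH3CN trans, NO2 trans; H2O cis, CH3CN trans, NO2 cis; H2O cis, CH3CN cis, NO2 trans; H2O cis, CH3CN cis, NO2 cis (chiral); H2O trans, CH3CN cis, NO2 cis.
One of these lacks any improper symmetry element and so occurs as an enantiomeric pair, giving 5 + 1 = 6 stereoisomers in total.

6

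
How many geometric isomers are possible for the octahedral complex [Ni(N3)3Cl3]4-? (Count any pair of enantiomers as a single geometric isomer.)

There are 2 geometric isomers: N3 mer; N3 fac.

2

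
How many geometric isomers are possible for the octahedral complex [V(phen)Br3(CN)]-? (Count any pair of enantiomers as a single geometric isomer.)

An octahedron has six vertices in three trans pairs; every non-trans pair is cis.
Each phen is bidentate and must span two cis positions.
The distinct arrangements are (2 in all): Br mer; Br fac.

2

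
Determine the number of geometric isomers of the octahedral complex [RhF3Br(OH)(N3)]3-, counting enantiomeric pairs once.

4

The six octahedral sites form three mutually perpendicular trans pairs.
Working through the distinct placements yields 4 geometric isomers: F mer (3 arrangements); F fac (chiral).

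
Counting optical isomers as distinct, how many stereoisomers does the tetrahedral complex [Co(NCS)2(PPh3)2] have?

Only one geometric arrangement is possible.

1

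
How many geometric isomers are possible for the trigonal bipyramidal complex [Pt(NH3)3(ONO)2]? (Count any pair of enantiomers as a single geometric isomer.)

3

Working through the distinct placements yields 3 geometric isomers: ONO both equatorial; ONO one axial, one equatorial; ONO both axial.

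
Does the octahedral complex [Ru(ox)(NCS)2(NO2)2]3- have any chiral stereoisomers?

yes

In an octahedral complex each vertex has one trans partner and four cis neighbours.
Each ox is bidentate and must span two cis positions.
Working through the distinct placements yields 3 geometric isomers: NCS trans, NO2 cis; NCS cis, NO2 cis (chiral); NCS cis, NO2 trans.
One of these lacks any improper symmetry element and so occurs as an enantiomeric pair, giving 3 + 1 = 4 stereoisomers in total.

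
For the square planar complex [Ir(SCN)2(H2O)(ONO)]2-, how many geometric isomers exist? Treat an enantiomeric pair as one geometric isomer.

2

In a square planar complex each vertex has one trans partner and two cis neighbours.
There are 2 geometric isomers: SCN cis; SCN trans.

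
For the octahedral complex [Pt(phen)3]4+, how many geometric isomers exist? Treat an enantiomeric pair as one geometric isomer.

An octahedron has six vertices in three trans pairs; every non-trans pair is cis.
Each phen is bidentate and must span two cis positions.
Only one geometric arrangement is possible; it has no improper symmetry element, so it exists as a pair of enantiomers (2 stereoisomers).

1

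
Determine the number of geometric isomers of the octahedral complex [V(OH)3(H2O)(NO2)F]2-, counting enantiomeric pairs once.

4

In an octahedral complex each vertex has one trans partner and four cis neighbours.
There are 4 geometric isomers: OH mer (3 arrangements); OH fac (chiral).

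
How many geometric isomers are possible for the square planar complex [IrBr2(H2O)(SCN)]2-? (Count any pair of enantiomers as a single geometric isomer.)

In a square planar complex each vertex has one trans partner and two cis neighbours.
The distinct arrangements are (2 in all): Br cis; Br trans.

2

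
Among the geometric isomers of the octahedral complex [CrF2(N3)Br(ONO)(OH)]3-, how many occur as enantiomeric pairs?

Placing the ligands in turn and identifying arrangements related by rotation or reflection leaves 9 distinct geometric isomers.
Of these, 6 lack any improper symmetry element and so occur as enantiomeric pairs, giving 9 + 6 = 15 stereoisomers in total.

6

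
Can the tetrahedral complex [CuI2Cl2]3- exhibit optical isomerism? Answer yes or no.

All four vertices of a tetrahedron are equivalent and mutually adjacent, so cis/trans isomerism cannot arise.
Only one geometric arrangement is possible.

no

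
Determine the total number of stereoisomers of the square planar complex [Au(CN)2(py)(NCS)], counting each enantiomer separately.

There are 2 geometric isomers: CN cis; CN trans.
Each arrangement has an internal mirror plane or centre of symmetry, so none is chiral.

2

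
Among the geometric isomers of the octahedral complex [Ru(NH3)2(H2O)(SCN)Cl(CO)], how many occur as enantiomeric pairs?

6

An octahedron has six vertices in three trans pairs; every non-trans pair is cis.
Exhaustive case analysis gives 9 geometric isomers.
Of these, 6 lack any improper symmetry element and so occur as enantiomeric pairs, giving 9 + 6 = 15 stereoisomers in total.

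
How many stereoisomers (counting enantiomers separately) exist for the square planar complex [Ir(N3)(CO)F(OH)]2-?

3

A square has two trans pairs of vertices; adjacent vertices are cis.
Working through the distinct placements yields 3 geometric isomers: (CO/N3 trans, F/OH trans); (CO/OH trans, F/N3 trans); (CO/F trans, N3/OH trans).
Each arrangement has an internal mirror plane or centre of symmetry, so none is chiral.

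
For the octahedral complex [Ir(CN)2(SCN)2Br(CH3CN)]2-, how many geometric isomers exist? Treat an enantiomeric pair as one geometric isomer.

6

An octahedron has six vertices in three trans pairs; every non-trans pair is cis.
The distinct arrangements are (6 in all): CN trans, SCN trans; CN cis, SCN cis (3 arrangements, 2 chiral); CN cis, SCN trans; CN trans, SCN cis.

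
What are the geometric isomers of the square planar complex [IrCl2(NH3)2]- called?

cis and trans

In a square planar complex each vertex has one trans partner and two cis neighbours.
Working through the distinct placements yields 2 geometric isomers: Cl cis; Cl trans.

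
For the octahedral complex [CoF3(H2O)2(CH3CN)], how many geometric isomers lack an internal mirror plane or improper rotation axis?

0

An octahedron has six vertices in three trans pairs; every non-trans pair is cis.
There are 3 geometric isomers: F mer, H2O trans; F fac, H2O cis; F mer, H2O cis.
Each arrangement has an internal mirror plane or centre of symmetry, so none is chiral.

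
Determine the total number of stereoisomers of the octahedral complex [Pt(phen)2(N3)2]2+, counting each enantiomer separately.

The six octahedral sites form three mutually perpendicular trans pairs.
Each phen is bidentate and must span two cis positions.
Working through the distinct placements yields 2 geometric isomers: N3 trans; N3 cis (chiral).
One of these lacks any improper symmetry element and so occurs as an enantiomeric pair, giving 2 + 1 = 3 stereoisomers in total.

3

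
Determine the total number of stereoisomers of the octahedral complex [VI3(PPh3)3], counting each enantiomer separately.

An octahedron has six vertices in three trans pairs; every non-trans pair is cis.
There are 2 geometric isomers: I mer; I fac.
Each arrangement has an internal mirror plane or centre of symmetry, so none is chiral.

2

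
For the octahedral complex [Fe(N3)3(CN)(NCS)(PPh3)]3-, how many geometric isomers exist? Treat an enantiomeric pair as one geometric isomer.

4

The distinct arrangements are (4 in all): N3 mer (3 arrangements); N3 fac (chiral).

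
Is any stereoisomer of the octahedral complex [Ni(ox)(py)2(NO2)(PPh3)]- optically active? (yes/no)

yes

An octahedron has six vertices in three trans pairs; every non-trans pair is cis.
Each ox is bidentate and must span two cis positions.
Systematic placement gives 4 geometric isomers: py cis (3 arrangements, 2 chiral); py trans.
Of these, 2 lack any improper symmetry element and so occur as enantiomeric pairs, giving 4 + 2 = 6 stereoisomers in total.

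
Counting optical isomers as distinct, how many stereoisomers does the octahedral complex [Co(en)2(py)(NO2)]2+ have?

The six octahedral sites form three mutually perpendicular trans pairs.
Each en is bidentate and must span two cis positions.
Systematic placement gives 2 geometric isomers: py and NO2 mutually cis (chiral); py and NO2 mutually trans.
One of these lacks any improper symmetry element and so occurs as an enantiomeric pair, giving 2 + 1 = 3 stereoisomers in total.

3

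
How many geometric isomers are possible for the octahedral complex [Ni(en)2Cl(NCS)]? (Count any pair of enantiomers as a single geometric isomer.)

2

An octahedron has six vertices in three trans pairs; every non-trans pair is cis.
Each en is bidentate and must span two cis positions.
Working through the distinct placements yields 2 geometric isomers: Cl and NCS mutually trans; Cl and NCS mutually cis (chiral).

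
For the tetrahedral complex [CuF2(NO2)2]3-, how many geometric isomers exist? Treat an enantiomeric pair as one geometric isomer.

1

Only one geometric arrangement is possible.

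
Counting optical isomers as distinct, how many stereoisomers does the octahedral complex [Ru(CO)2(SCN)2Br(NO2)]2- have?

An octahedron has six vertices in three trans pairs; every non-trans pair is cis.
There are 6 geometric isomers: CO cis, SCN trans; CO cis, SCN cis (3 arrangements, 2 chiral); CO trans, SCN trans; CO trans, SCN cis.
Of these, 2 lack any improper symmetry element and so occur as enantiomeric pairs, giving 6 + 2 = 8 stereoisomers in total.

8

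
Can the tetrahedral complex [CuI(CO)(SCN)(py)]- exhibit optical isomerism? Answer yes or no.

Only one geometric arrangement is possible; it has no improper symmetry element, so it exists as a pair of enantiomers (2 stereoisomers).

yes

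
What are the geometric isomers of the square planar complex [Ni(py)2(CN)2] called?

cis and trans

Working through the distinct placements yields 2 geometric isomers: py cis; py trans.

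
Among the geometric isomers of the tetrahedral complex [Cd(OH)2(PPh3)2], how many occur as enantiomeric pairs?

All four vertices of a tetrahedron are equivalent and mutually adjacent, so cis/trans isomerism cannot arise.
Only one geometric arrangement is possible.

0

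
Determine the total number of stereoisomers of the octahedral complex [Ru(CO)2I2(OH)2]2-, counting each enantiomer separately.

An octahedron has six vertices in three trans pairs; every non-trans pair is cis.
Working through the distinct placements yields 5 geometric isomers: CO trans, I trans, OH trans; CO trans, I cis, OH cis; CO cis, I cis, OH trans; CO cis, I cis, OH cis (chiral); CO cis, I trans, OH cis.
One of these lacks any improper symmetry element and so occurs as an enantiomeric pair, giving 5 + 1 = 6 stereoisomers in total.

6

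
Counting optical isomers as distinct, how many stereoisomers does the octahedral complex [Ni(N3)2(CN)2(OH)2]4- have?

6

The six octahedral sites form three mutually perpendicular trans pairs.
Systematic placement gives 5 geometric isomers: N3 trans, CN trans, OH trans; N3 cis, CN trans, OH cis; N3 cis, CN cis, OH trans; N3 cis, CN cis, OH cis (chiral); N3 trans, CN cis, OH cis.
One of these lacks any improper symmetry element and so occurs as an enantiomeric pair, giving 5 + 1 = 6 stereoisomers in total.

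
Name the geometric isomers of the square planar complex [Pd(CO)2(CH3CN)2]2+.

cis and trans

In a square planar complex each vertex has one trans partner and two cis neighbours.
The distinct arrangements are (2 in all): CO cis; CO trans.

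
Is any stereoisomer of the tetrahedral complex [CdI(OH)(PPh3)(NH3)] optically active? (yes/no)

Only one geometric arrangement is possible; it has no improper symmetry element, so it exists as a pair of enantiomers (2 stereoisomers).

yes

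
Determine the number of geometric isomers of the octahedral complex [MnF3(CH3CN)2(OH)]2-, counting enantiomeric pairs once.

The six octahedral sites form three mutually perpendicular trans pairs.
There are 3 geometric isomers: F mer, CH3CN trans; F fac, CH3CN cis; F mer, CH3CN cis.

3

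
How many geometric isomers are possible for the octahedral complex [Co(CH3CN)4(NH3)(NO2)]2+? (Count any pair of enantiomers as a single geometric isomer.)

2

The six octahedral sites form three mutually perpendicular trans pairs.
Systematic placement gives 2 geometric isomers: NH3 and NO2 mutually trans; NH3 and NO2 mutually cis.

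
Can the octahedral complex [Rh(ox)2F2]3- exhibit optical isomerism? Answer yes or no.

Each ox is bidentate and must span two cis positions.
There are 2 geometric isomers: F trans; F cis (chiral).
One of these lacks any improper symmetry element and so occurs as an enantiomeric pair, giving 2 + 1 = 3 stereoisomers in total.

yes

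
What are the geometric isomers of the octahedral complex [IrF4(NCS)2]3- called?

An octahedron has six vertices in three trans pairs; every non-trans pair is cis.
The distinct arrangements are (2 in all): NCS trans; NCS cis.

cis and trans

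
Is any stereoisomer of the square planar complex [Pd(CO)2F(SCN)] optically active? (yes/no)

A square has two trans pairs of vertices; adjacent vertices are cis.
The distinct arrangements are (2 in all): CO cis; CO trans.
Each arrangement has an internal mirror plane or centre of symmetry, so none is chiral.

no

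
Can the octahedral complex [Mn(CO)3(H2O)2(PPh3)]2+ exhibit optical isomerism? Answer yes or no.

The six octahedral sites form three mutually perpendicular trans pairs.
There are 3 geometric isomers: CO mer, H2O cis; CO mer, H2O trans; CO fac, H2O cis.
Each arrangement has an internal mirror plane or centre of symmetry, so none is chiral.

no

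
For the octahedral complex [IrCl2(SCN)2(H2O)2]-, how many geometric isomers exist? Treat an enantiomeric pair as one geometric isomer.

The six octahedral sites form three mutually perpendicular trans pairs.
The distinct arrangements are (5 in all): Cl trans, SCN trans, H2O trans; Cl trans, SCN cis, H2O cis; Cl cis, SCN trans, H2O cis; Cl cis, SCN cis, H2O cis (chiral); Cl cis, SCN cis, H2O trans.

5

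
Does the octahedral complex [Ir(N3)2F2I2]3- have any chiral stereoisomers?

The six octahedral sites form three mutually perpendicular trans pairs.
Systematic placement gives 5 geometric isomers: N3 trans, F trans, I trans; N3 cis, F trans, I cis; N3 trans, F cis, I cis; N3 cis, F cis, I cis (chiral); N3 cis, F cis, I trans.
One of these lacks any improper symmetry element and so occurs as an enantiomeric pair, giving 5 + 1 = 6 stereoisomers in total.

yes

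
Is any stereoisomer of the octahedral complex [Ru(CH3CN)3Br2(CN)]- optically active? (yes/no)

no

There are 3 geometric isomers: CH3CN mer, Br trans; CH3CN fac, Br cis; CH3CN mer, Br cis.
Each arrangement has an internal mirror plane or centre of symmetry, so none is chiral.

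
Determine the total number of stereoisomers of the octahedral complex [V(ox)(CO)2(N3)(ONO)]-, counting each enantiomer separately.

In an octahedral complex each vertex has one trans partner and four cis neighbours.
Each ox is bidentate and must span two cis positions.
Systematic placement gives 4 geometric isomers: CO trans; CO cis (3 arrangements, 2 chiral).
Of these, 2 lack any improper symmetry element and so occur as enantiomeric pairs, giving 4 + 2 = 6 stereoisomers in total.

6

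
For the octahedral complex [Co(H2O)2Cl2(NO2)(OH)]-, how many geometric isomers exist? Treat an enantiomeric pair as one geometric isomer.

In an octahedral complex each vertex has one trans partner and four cis neighbours.
The distinct arrangements are (6 in all): H2O trans, Cl trans; H2O cis, Cl trans; H2O cis, Cl cis (3 arrangements, 2 chiral); H2O trans, Cl cis.

6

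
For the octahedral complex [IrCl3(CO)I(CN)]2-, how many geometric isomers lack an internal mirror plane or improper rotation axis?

The six octahedral sites form three mutually perpendicular trans pairs.
There are 4 geometric isomers: Cl mer (3 arrangements); Cl fac (chiral).
One of these lacks any improper symmetry element and so occurs as an enantiomeric pair, giving 4 + 1 = 5 stereoisomers in total.

1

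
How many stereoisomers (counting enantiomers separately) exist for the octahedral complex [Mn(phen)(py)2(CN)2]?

4

The six octahedral sites form three mutually perpendicular trans pairs.
Each phen is bidentate and must span two cis positions.
Working through the distinct placements yields 3 geometric isomers: py cis, CN trans; py trans, CN cis; py cis, CN cis (chiral).
One of these lacks any improper symmetry element and so occurs as an enantiomeric pair, giving 3 + 1 = 4 stereoisomers in total.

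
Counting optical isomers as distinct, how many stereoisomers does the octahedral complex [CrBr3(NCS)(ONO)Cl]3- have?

5

The distinct arrangements are (4 in all): Br mer (3 arrangements); Br fac (chiral).
One of these lacks any improper symmetry element and so occurs as an enantiomeric pair, giving 4 + 1 = 5 stereoisomers in total.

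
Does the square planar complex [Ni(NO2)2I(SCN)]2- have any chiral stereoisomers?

no

A square has two trans pairs of vertices; adjacent vertices are cis.
Systematic placement gives 2 geometric isomers: NO2 cis; NO2 trans.
Each arrangement has an internal mirror plane or centre of symmetry, so none is chiral.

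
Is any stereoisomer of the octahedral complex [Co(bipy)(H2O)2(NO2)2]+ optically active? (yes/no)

yes

An octahedron has six vertices in three trans pairs; every non-trans pair is cis.
Each bipy is bidentate and must span two cis positions.
The distinct arrangements are (3 in all): H2O trans, NO2 cis; H2O cis, NO2 cis (chiral); H2O cis, NO2 trans.
One of these lacks any improper symmetry element and so occurs as an enantiomeric pair, giving 3 + 1 = 4 stereoisomers in total.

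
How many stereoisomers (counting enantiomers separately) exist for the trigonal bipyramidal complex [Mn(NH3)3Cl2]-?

Working through the distinct placements yields 3 geometric isomers: Cl both axial; Cl one axial, one equatorial; Cl both equatorial.
Each arrangement has an internal mirror plane or centre of symmetry, so none is chiral.

3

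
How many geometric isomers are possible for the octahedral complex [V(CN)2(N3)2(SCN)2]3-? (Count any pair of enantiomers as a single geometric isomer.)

5

In an octahedral complex each vertex has one trans partner and four cis neighbours.
The distinct arrangements are (5 in all): CN trans, N3 trans, SCN trans; CN trans, N3 cis, SCN cis; CN cis, N3 cis, SCN trans; CN cis, N3 cis, SCN cis (chiral); CN cis, N3 trans, SCN cis.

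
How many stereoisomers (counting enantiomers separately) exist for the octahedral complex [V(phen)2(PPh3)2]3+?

3

In an octahedral complex each vertex has one trans partner and four cis neighbours.
Each phen is bidentate and must span two cis positions.
The distinct arrangements are (2 in all): PPh3 trans; PPh3 cis (chiral).
One of these lacks any improper symmetry element and so occurs as an enantiomeric pair, giving 2 + 1 = 3 stereoisomers in total.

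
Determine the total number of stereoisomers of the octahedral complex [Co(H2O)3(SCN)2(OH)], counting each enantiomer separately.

3

The distinct arrangements are (3 in all): H2O mer, SCN trans; H2O mer, SCN cis; H2O fac, SCN cis.
Each arrangement has an internal mirror plane or centre of symmetry, so none is chiral.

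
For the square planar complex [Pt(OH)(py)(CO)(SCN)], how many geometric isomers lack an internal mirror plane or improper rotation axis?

0

In a square planar complex each vertex has one trans partner and two cis neighbours.
Systematic placement gives 3 geometric isomers: (CO/SCN trans, OH/py trans); (CO/py trans, OH/SCN trans); (CO/OH trans, SCN/py trans).
Each arrangement has an internal mirror plane or centre of symmetry, so none is chiral.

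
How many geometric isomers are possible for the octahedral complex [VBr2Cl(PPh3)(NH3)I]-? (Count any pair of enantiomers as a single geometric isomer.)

An octahedron has six vertices in three trans pairs; every non-trans pair is cis.
Exhaustive case analysis gives 9 geometric isomers.

9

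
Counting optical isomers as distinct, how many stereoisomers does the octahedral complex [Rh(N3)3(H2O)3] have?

Working through the distinct placements yields 2 geometric isomers: N3 mer; N3 fac.
Each arrangement has an internal mirror plane or centre of symmetry, so none is chiral.

2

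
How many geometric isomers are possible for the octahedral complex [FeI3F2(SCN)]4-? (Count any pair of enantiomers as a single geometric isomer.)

In an octahedral complex each vertex has one trans partner and four cis neighbours.
The distinct arrangements are (3 in all): I mer, F trans; I fac, F cis; I mer, F cis.

3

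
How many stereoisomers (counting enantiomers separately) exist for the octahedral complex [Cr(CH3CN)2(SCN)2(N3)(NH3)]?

8

In an octahedral complex each vertex has one trans partner and four cis neighbours.
Working through the distinct placements yields 6 geometric isomers: CH3CN trans, SCN trans; CH3CN trans, SCN cis; CH3CN cis, SCN trans; CH3CN cis, SCN cis (3 arrangements, 2 chiral).
Of these, 2 lack any improper symmetry element and so occur as enantiomeric pairs, giving 6 + 2 = 8 stereoisomers in total.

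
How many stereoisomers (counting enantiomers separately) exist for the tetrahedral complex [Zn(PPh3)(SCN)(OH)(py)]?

2

In a tetrahedral complex all four positions are equivalent and every pair of ligands is adjacent — there is no cis/trans distinction.
Only one geometric arrangement is possible; it has no improper symmetry element, so it exists as a pair of enantiomers (2 stereoisomers).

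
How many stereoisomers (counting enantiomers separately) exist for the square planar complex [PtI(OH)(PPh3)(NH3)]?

3

A square has two trans pairs of vertices; adjacent vertices are cis.
The distinct arrangements are (3 in all): (I/OH trans, NH3/PPh3 trans); (I/PPh3 trans, NH3/OH trans); (I/NH3 trans, OH/PPh3 trans).
Each arrangement has an internal mirror plane or centre of symmetry, so none is chiral.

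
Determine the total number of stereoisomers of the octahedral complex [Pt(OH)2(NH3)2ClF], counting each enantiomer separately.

In an octahedral complex each vertex has one trans partner and four cis neighbours.
Systematic placement gives 6 geometric isomers: OH trans, NH3 trans; OH cis, NH3 cis (3 arrangements, 2 chiral); OH trans, NH3 cis; OH cis, NH3 trans.
Of these, 2 lack any improper symmetry element and so occur as enantiomeric pairs, giving 6 + 2 = 8 stereoisomers in total.

8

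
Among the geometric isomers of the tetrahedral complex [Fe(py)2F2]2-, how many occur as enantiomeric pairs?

0

Only one geometric arrangement is possible.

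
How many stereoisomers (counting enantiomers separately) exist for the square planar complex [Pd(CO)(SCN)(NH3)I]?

3

The distinct arrangements are (3 in all): (CO/NH3 trans, I/SCN trans); (CO/SCN trans, I/NH3 trans); (CO/I trans, NH3/SCN trans).
Each arrangement has an internal mirror plane or centre of symmetry, so none is chiral.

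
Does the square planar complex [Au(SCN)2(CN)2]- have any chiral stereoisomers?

A square has two trans pairs of vertices; adjacent vertices are cis.
Systematic placement gives 2 geometric isomers: SCN cis; SCN trans.
Each arrangement has an internal mirror plane or centre of symmetry, so none is chiral.

no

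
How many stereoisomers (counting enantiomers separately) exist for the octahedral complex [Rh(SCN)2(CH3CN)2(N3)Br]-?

In an octahedral complex each vertex has one trans partner and four cis neighbours.
Systematic placement gives 6 geometric isomers: SCN trans, CH3CN cis; SCN cis, CH3CN cis (3 arrangements, 2 chiral); SCN trans, CH3CN trans; SCN cis, CH3CN trans.
Of these, 2 lack any improper symmetry element and so occur as enantiomeric pairs, giving 6 + 2 = 8 stereoisomers in total.

8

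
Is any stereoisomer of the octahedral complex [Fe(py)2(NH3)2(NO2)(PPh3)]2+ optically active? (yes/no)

yes

The six octahedral sites form three mutually perpendicular trans pairs.
Working through the distinct placements yields 6 geometric isomers: py trans, NH3 trans; py cis, NH3 trans; py trans, NH3 cis; py cis, NH3 cis (3 arrangements, 2 chiral).
Of these, 2 lack any improper symmetry element and so occur as enantiomeric pairs, giving 6 + 2 = 8 stereoisomers in total.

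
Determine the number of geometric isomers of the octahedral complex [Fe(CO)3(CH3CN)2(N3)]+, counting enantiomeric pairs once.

In an octahedral complex each vertex has one trans partner and four cis neighbours.
The distinct arrangements are (3 in all): CO mer, CH3CN trans; CO fac, CH3CN cis; CO mer, CH3CN cis.

3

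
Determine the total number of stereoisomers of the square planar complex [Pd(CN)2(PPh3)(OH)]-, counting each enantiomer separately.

2

A square has two trans pairs of vertices; adjacent vertices are cis.
The distinct arrangements are (2 in all): CN cis; CN trans.
Each arrangement has an internal mirror plane or centre of symmetry, so none is chiral.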